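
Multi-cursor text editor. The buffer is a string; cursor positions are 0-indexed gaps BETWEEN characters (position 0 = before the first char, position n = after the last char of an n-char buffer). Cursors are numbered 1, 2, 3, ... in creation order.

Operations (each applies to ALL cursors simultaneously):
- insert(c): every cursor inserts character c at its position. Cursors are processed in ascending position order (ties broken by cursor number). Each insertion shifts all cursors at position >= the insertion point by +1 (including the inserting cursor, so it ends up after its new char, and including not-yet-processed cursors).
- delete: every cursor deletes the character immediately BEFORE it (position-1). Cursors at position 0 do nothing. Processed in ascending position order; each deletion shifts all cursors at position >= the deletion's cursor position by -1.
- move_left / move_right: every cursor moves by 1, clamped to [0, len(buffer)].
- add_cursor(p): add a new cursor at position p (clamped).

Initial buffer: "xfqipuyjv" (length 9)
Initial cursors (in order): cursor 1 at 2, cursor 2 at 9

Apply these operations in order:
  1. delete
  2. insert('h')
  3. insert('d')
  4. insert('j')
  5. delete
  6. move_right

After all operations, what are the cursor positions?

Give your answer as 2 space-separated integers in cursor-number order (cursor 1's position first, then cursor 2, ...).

Answer: 4 11

Derivation:
After op 1 (delete): buffer="xqipuyj" (len 7), cursors c1@1 c2@7, authorship .......
After op 2 (insert('h')): buffer="xhqipuyjh" (len 9), cursors c1@2 c2@9, authorship .1......2
After op 3 (insert('d')): buffer="xhdqipuyjhd" (len 11), cursors c1@3 c2@11, authorship .11......22
After op 4 (insert('j')): buffer="xhdjqipuyjhdj" (len 13), cursors c1@4 c2@13, authorship .111......222
After op 5 (delete): buffer="xhdqipuyjhd" (len 11), cursors c1@3 c2@11, authorship .11......22
After op 6 (move_right): buffer="xhdqipuyjhd" (len 11), cursors c1@4 c2@11, authorship .11......22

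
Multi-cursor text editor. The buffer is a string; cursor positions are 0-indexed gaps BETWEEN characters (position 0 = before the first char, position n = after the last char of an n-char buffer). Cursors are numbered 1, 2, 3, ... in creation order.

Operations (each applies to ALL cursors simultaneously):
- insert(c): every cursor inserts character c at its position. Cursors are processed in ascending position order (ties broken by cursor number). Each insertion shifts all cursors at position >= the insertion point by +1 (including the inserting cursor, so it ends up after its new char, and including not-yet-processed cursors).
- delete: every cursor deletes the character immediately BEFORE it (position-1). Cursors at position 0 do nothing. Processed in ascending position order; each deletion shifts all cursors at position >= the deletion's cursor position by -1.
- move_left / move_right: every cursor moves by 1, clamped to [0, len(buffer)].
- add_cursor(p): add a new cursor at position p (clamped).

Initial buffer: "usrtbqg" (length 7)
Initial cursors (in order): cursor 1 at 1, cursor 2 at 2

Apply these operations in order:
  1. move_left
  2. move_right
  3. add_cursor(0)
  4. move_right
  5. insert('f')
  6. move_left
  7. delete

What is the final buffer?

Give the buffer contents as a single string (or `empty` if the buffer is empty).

Answer: ffftbqg

Derivation:
After op 1 (move_left): buffer="usrtbqg" (len 7), cursors c1@0 c2@1, authorship .......
After op 2 (move_right): buffer="usrtbqg" (len 7), cursors c1@1 c2@2, authorship .......
After op 3 (add_cursor(0)): buffer="usrtbqg" (len 7), cursors c3@0 c1@1 c2@2, authorship .......
After op 4 (move_right): buffer="usrtbqg" (len 7), cursors c3@1 c1@2 c2@3, authorship .......
After op 5 (insert('f')): buffer="ufsfrftbqg" (len 10), cursors c3@2 c1@4 c2@6, authorship .3.1.2....
After op 6 (move_left): buffer="ufsfrftbqg" (len 10), cursors c3@1 c1@3 c2@5, authorship .3.1.2....
After op 7 (delete): buffer="ffftbqg" (len 7), cursors c3@0 c1@1 c2@2, authorship 312....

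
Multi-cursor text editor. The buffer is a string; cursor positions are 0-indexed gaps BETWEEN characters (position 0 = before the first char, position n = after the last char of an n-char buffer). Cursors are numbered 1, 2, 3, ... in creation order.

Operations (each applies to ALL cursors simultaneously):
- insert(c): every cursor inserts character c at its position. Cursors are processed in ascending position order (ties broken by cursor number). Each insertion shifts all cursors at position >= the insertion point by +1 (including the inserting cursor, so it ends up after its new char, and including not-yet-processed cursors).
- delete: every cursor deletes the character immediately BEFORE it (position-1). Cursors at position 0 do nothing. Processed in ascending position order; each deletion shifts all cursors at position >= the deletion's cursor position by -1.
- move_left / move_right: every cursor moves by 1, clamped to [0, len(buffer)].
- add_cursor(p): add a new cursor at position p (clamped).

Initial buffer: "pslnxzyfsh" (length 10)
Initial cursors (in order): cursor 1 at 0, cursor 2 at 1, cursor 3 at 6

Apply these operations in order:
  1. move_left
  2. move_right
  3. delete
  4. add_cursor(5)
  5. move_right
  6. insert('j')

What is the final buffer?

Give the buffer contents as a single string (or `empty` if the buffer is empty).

Answer: sjjlnxyjfjsh

Derivation:
After op 1 (move_left): buffer="pslnxzyfsh" (len 10), cursors c1@0 c2@0 c3@5, authorship ..........
After op 2 (move_right): buffer="pslnxzyfsh" (len 10), cursors c1@1 c2@1 c3@6, authorship ..........
After op 3 (delete): buffer="slnxyfsh" (len 8), cursors c1@0 c2@0 c3@4, authorship ........
After op 4 (add_cursor(5)): buffer="slnxyfsh" (len 8), cursors c1@0 c2@0 c3@4 c4@5, authorship ........
After op 5 (move_right): buffer="slnxyfsh" (len 8), cursors c1@1 c2@1 c3@5 c4@6, authorship ........
After op 6 (insert('j')): buffer="sjjlnxyjfjsh" (len 12), cursors c1@3 c2@3 c3@8 c4@10, authorship .12....3.4..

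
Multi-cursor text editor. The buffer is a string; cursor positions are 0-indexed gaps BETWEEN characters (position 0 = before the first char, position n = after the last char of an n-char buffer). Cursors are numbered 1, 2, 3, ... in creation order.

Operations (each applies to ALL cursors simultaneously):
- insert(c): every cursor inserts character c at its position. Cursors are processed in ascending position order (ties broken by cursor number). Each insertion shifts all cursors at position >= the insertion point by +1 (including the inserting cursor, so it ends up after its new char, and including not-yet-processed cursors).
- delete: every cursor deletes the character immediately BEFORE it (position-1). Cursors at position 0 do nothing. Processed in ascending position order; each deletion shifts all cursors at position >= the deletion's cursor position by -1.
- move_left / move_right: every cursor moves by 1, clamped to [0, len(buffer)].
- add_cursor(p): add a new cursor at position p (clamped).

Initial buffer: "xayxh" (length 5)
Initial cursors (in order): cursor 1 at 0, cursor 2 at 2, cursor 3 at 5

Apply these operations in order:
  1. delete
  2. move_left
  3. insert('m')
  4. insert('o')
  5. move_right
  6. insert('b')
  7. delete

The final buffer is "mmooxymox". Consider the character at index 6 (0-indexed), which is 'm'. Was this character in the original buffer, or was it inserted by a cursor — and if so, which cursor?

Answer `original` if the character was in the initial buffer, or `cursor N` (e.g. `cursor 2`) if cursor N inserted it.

After op 1 (delete): buffer="xyx" (len 3), cursors c1@0 c2@1 c3@3, authorship ...
After op 2 (move_left): buffer="xyx" (len 3), cursors c1@0 c2@0 c3@2, authorship ...
After op 3 (insert('m')): buffer="mmxymx" (len 6), cursors c1@2 c2@2 c3@5, authorship 12..3.
After op 4 (insert('o')): buffer="mmooxymox" (len 9), cursors c1@4 c2@4 c3@8, authorship 1212..33.
After op 5 (move_right): buffer="mmooxymox" (len 9), cursors c1@5 c2@5 c3@9, authorship 1212..33.
After op 6 (insert('b')): buffer="mmooxbbymoxb" (len 12), cursors c1@7 c2@7 c3@12, authorship 1212.12.33.3
After op 7 (delete): buffer="mmooxymox" (len 9), cursors c1@5 c2@5 c3@9, authorship 1212..33.
Authorship (.=original, N=cursor N): 1 2 1 2 . . 3 3 .
Index 6: author = 3

Answer: cursor 3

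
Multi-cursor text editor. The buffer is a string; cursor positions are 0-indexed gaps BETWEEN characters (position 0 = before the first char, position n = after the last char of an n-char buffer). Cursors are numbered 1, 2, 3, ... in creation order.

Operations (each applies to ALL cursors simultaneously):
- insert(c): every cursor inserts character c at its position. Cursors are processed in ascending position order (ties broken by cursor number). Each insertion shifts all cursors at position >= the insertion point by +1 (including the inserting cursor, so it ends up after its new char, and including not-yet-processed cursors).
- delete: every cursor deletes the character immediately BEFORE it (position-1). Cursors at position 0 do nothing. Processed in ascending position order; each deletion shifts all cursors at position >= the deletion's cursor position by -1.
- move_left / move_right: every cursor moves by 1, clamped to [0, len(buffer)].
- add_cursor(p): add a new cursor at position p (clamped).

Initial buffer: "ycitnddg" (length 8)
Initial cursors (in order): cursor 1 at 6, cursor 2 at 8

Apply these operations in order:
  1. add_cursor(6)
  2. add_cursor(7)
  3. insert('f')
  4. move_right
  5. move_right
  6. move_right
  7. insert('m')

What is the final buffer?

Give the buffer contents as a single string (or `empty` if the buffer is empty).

Answer: ycitndffdfgmmfmm

Derivation:
After op 1 (add_cursor(6)): buffer="ycitnddg" (len 8), cursors c1@6 c3@6 c2@8, authorship ........
After op 2 (add_cursor(7)): buffer="ycitnddg" (len 8), cursors c1@6 c3@6 c4@7 c2@8, authorship ........
After op 3 (insert('f')): buffer="ycitndffdfgf" (len 12), cursors c1@8 c3@8 c4@10 c2@12, authorship ......13.4.2
After op 4 (move_right): buffer="ycitndffdfgf" (len 12), cursors c1@9 c3@9 c4@11 c2@12, authorship ......13.4.2
After op 5 (move_right): buffer="ycitndffdfgf" (len 12), cursors c1@10 c3@10 c2@12 c4@12, authorship ......13.4.2
After op 6 (move_right): buffer="ycitndffdfgf" (len 12), cursors c1@11 c3@11 c2@12 c4@12, authorship ......13.4.2
After op 7 (insert('m')): buffer="ycitndffdfgmmfmm" (len 16), cursors c1@13 c3@13 c2@16 c4@16, authorship ......13.4.13224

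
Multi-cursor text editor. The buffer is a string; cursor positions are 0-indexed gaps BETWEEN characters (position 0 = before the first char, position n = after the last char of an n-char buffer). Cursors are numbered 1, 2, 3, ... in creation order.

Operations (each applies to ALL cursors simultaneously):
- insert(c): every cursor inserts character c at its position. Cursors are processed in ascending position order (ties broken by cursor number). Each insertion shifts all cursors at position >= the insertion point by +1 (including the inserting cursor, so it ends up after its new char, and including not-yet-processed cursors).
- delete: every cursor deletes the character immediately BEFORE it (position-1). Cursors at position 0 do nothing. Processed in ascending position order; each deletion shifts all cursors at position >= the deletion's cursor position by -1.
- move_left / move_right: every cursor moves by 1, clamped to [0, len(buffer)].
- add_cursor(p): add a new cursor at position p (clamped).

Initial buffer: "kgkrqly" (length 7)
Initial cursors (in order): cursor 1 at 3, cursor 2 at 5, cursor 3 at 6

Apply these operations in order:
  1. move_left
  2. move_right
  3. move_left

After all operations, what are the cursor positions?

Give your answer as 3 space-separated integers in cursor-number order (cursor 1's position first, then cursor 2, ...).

After op 1 (move_left): buffer="kgkrqly" (len 7), cursors c1@2 c2@4 c3@5, authorship .......
After op 2 (move_right): buffer="kgkrqly" (len 7), cursors c1@3 c2@5 c3@6, authorship .......
After op 3 (move_left): buffer="kgkrqly" (len 7), cursors c1@2 c2@4 c3@5, authorship .......

Answer: 2 4 5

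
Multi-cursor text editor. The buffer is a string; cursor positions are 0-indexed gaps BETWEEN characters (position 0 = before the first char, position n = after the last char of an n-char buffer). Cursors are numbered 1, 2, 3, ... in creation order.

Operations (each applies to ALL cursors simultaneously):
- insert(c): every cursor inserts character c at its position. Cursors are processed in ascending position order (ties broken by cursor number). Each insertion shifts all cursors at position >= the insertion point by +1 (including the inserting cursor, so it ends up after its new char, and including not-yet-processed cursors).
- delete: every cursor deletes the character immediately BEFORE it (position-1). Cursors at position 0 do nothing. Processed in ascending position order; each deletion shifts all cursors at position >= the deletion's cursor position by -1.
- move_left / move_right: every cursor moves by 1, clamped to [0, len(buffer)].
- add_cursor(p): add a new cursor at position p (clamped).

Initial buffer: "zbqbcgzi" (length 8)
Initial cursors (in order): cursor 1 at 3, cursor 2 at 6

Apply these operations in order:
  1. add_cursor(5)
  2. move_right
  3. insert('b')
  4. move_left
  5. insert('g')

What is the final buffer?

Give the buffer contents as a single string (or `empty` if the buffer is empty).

Answer: zbqbgbcggbzgbi

Derivation:
After op 1 (add_cursor(5)): buffer="zbqbcgzi" (len 8), cursors c1@3 c3@5 c2@6, authorship ........
After op 2 (move_right): buffer="zbqbcgzi" (len 8), cursors c1@4 c3@6 c2@7, authorship ........
After op 3 (insert('b')): buffer="zbqbbcgbzbi" (len 11), cursors c1@5 c3@8 c2@10, authorship ....1..3.2.
After op 4 (move_left): buffer="zbqbbcgbzbi" (len 11), cursors c1@4 c3@7 c2@9, authorship ....1..3.2.
After op 5 (insert('g')): buffer="zbqbgbcggbzgbi" (len 14), cursors c1@5 c3@9 c2@12, authorship ....11..33.22.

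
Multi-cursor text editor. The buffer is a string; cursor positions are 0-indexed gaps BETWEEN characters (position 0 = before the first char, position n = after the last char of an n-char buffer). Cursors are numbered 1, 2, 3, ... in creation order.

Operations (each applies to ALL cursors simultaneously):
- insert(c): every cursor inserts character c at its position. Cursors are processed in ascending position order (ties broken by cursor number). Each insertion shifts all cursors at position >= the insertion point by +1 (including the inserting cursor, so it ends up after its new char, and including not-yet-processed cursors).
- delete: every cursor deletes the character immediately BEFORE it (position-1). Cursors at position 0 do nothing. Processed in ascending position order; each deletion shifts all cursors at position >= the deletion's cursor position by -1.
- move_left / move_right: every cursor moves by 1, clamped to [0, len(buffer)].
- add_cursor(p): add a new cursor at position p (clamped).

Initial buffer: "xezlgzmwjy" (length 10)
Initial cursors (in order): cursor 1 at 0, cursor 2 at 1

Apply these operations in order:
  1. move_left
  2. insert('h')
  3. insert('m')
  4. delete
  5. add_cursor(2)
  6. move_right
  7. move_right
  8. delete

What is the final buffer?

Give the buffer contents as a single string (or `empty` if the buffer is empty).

After op 1 (move_left): buffer="xezlgzmwjy" (len 10), cursors c1@0 c2@0, authorship ..........
After op 2 (insert('h')): buffer="hhxezlgzmwjy" (len 12), cursors c1@2 c2@2, authorship 12..........
After op 3 (insert('m')): buffer="hhmmxezlgzmwjy" (len 14), cursors c1@4 c2@4, authorship 1212..........
After op 4 (delete): buffer="hhxezlgzmwjy" (len 12), cursors c1@2 c2@2, authorship 12..........
After op 5 (add_cursor(2)): buffer="hhxezlgzmwjy" (len 12), cursors c1@2 c2@2 c3@2, authorship 12..........
After op 6 (move_right): buffer="hhxezlgzmwjy" (len 12), cursors c1@3 c2@3 c3@3, authorship 12..........
After op 7 (move_right): buffer="hhxezlgzmwjy" (len 12), cursors c1@4 c2@4 c3@4, authorship 12..........
After op 8 (delete): buffer="hzlgzmwjy" (len 9), cursors c1@1 c2@1 c3@1, authorship 1........

Answer: hzlgzmwjy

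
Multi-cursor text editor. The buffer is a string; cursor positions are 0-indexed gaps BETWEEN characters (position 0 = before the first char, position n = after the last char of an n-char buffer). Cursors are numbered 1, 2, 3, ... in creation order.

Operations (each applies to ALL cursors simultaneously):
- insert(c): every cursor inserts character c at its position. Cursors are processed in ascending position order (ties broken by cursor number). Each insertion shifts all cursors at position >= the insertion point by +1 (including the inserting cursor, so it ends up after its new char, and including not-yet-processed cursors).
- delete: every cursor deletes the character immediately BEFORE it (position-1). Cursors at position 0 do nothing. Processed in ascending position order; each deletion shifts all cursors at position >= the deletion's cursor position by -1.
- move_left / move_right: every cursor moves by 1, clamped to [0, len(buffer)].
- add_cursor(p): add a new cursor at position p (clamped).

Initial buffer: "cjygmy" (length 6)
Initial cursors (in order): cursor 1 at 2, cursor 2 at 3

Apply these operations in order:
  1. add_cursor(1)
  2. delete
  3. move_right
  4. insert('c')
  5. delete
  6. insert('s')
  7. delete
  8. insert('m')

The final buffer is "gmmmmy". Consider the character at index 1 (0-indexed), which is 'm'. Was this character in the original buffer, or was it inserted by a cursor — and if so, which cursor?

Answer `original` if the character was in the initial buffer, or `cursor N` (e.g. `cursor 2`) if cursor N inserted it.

After op 1 (add_cursor(1)): buffer="cjygmy" (len 6), cursors c3@1 c1@2 c2@3, authorship ......
After op 2 (delete): buffer="gmy" (len 3), cursors c1@0 c2@0 c3@0, authorship ...
After op 3 (move_right): buffer="gmy" (len 3), cursors c1@1 c2@1 c3@1, authorship ...
After op 4 (insert('c')): buffer="gcccmy" (len 6), cursors c1@4 c2@4 c3@4, authorship .123..
After op 5 (delete): buffer="gmy" (len 3), cursors c1@1 c2@1 c3@1, authorship ...
After op 6 (insert('s')): buffer="gsssmy" (len 6), cursors c1@4 c2@4 c3@4, authorship .123..
After op 7 (delete): buffer="gmy" (len 3), cursors c1@1 c2@1 c3@1, authorship ...
After op 8 (insert('m')): buffer="gmmmmy" (len 6), cursors c1@4 c2@4 c3@4, authorship .123..
Authorship (.=original, N=cursor N): . 1 2 3 . .
Index 1: author = 1

Answer: cursor 1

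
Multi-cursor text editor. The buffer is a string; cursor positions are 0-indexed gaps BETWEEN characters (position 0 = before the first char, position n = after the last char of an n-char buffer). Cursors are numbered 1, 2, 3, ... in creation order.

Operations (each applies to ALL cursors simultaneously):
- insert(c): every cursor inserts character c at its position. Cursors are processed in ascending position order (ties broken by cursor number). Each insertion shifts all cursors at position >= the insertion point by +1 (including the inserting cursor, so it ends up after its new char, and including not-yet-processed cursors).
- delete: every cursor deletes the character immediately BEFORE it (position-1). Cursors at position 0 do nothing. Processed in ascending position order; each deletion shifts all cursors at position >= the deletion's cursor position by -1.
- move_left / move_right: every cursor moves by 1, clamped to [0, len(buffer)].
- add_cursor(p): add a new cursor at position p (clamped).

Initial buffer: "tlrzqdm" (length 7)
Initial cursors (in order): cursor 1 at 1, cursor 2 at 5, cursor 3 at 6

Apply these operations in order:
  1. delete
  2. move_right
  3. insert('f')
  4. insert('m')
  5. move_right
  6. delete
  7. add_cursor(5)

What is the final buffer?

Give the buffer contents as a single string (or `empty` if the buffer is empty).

Answer: lfmzmff

Derivation:
After op 1 (delete): buffer="lrzm" (len 4), cursors c1@0 c2@3 c3@3, authorship ....
After op 2 (move_right): buffer="lrzm" (len 4), cursors c1@1 c2@4 c3@4, authorship ....
After op 3 (insert('f')): buffer="lfrzmff" (len 7), cursors c1@2 c2@7 c3@7, authorship .1...23
After op 4 (insert('m')): buffer="lfmrzmffmm" (len 10), cursors c1@3 c2@10 c3@10, authorship .11...2323
After op 5 (move_right): buffer="lfmrzmffmm" (len 10), cursors c1@4 c2@10 c3@10, authorship .11...2323
After op 6 (delete): buffer="lfmzmff" (len 7), cursors c1@3 c2@7 c3@7, authorship .11..23
After op 7 (add_cursor(5)): buffer="lfmzmff" (len 7), cursors c1@3 c4@5 c2@7 c3@7, authorship .11..23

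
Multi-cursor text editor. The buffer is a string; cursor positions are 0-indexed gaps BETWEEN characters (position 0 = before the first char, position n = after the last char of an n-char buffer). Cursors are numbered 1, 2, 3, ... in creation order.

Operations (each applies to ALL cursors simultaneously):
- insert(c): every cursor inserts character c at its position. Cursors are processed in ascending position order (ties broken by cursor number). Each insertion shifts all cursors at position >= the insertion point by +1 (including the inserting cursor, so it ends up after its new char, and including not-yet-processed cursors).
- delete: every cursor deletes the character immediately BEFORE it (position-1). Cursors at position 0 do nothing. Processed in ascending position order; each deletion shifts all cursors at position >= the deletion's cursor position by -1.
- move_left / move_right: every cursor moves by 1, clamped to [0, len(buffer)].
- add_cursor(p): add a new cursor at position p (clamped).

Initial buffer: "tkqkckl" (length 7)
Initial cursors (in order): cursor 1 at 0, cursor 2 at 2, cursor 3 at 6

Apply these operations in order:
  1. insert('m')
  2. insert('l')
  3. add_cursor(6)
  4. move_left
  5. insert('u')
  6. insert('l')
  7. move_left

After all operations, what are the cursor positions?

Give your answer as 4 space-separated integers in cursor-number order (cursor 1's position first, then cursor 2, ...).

Answer: 2 10 18 10

Derivation:
After op 1 (insert('m')): buffer="mtkmqkckml" (len 10), cursors c1@1 c2@4 c3@9, authorship 1..2....3.
After op 2 (insert('l')): buffer="mltkmlqkckmll" (len 13), cursors c1@2 c2@6 c3@12, authorship 11..22....33.
After op 3 (add_cursor(6)): buffer="mltkmlqkckmll" (len 13), cursors c1@2 c2@6 c4@6 c3@12, authorship 11..22....33.
After op 4 (move_left): buffer="mltkmlqkckmll" (len 13), cursors c1@1 c2@5 c4@5 c3@11, authorship 11..22....33.
After op 5 (insert('u')): buffer="multkmuulqkckmull" (len 17), cursors c1@2 c2@8 c4@8 c3@15, authorship 111..2242....333.
After op 6 (insert('l')): buffer="mulltkmuulllqkckmulll" (len 21), cursors c1@3 c2@11 c4@11 c3@19, authorship 1111..224242....3333.
After op 7 (move_left): buffer="mulltkmuulllqkckmulll" (len 21), cursors c1@2 c2@10 c4@10 c3@18, authorship 1111..224242....3333.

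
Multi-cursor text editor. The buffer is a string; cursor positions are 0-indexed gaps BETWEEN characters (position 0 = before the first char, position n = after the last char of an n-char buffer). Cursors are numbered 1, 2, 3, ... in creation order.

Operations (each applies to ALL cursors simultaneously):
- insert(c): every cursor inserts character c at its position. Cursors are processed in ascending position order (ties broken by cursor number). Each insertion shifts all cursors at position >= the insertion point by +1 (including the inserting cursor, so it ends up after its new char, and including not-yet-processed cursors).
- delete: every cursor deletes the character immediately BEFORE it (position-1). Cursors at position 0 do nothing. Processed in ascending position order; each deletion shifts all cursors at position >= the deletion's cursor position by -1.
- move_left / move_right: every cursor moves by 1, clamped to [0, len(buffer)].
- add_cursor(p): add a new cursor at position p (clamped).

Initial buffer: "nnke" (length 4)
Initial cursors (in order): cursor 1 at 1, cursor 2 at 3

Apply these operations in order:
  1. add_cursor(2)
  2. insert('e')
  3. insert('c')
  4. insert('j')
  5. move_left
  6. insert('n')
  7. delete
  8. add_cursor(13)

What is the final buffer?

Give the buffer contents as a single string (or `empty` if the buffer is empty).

After op 1 (add_cursor(2)): buffer="nnke" (len 4), cursors c1@1 c3@2 c2@3, authorship ....
After op 2 (insert('e')): buffer="nenekee" (len 7), cursors c1@2 c3@4 c2@6, authorship .1.3.2.
After op 3 (insert('c')): buffer="necneckece" (len 10), cursors c1@3 c3@6 c2@9, authorship .11.33.22.
After op 4 (insert('j')): buffer="necjnecjkecje" (len 13), cursors c1@4 c3@8 c2@12, authorship .111.333.222.
After op 5 (move_left): buffer="necjnecjkecje" (len 13), cursors c1@3 c3@7 c2@11, authorship .111.333.222.
After op 6 (insert('n')): buffer="necnjnecnjkecnje" (len 16), cursors c1@4 c3@9 c2@14, authorship .1111.3333.2222.
After op 7 (delete): buffer="necjnecjkecje" (len 13), cursors c1@3 c3@7 c2@11, authorship .111.333.222.
After op 8 (add_cursor(13)): buffer="necjnecjkecje" (len 13), cursors c1@3 c3@7 c2@11 c4@13, authorship .111.333.222.

Answer: necjnecjkecje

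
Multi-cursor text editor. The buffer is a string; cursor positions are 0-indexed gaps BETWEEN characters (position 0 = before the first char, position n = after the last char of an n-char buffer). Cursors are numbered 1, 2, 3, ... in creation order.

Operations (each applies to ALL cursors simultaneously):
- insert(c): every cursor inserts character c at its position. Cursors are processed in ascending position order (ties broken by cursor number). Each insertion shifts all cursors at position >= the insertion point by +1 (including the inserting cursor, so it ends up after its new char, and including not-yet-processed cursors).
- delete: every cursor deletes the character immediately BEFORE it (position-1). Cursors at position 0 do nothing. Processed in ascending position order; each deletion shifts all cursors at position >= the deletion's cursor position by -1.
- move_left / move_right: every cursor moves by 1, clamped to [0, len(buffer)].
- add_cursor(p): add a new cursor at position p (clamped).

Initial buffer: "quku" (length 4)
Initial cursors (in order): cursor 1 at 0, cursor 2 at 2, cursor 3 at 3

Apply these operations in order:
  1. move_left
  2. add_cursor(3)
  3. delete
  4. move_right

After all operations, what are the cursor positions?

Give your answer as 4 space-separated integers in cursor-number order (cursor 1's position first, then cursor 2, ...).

After op 1 (move_left): buffer="quku" (len 4), cursors c1@0 c2@1 c3@2, authorship ....
After op 2 (add_cursor(3)): buffer="quku" (len 4), cursors c1@0 c2@1 c3@2 c4@3, authorship ....
After op 3 (delete): buffer="u" (len 1), cursors c1@0 c2@0 c3@0 c4@0, authorship .
After op 4 (move_right): buffer="u" (len 1), cursors c1@1 c2@1 c3@1 c4@1, authorship .

Answer: 1 1 1 1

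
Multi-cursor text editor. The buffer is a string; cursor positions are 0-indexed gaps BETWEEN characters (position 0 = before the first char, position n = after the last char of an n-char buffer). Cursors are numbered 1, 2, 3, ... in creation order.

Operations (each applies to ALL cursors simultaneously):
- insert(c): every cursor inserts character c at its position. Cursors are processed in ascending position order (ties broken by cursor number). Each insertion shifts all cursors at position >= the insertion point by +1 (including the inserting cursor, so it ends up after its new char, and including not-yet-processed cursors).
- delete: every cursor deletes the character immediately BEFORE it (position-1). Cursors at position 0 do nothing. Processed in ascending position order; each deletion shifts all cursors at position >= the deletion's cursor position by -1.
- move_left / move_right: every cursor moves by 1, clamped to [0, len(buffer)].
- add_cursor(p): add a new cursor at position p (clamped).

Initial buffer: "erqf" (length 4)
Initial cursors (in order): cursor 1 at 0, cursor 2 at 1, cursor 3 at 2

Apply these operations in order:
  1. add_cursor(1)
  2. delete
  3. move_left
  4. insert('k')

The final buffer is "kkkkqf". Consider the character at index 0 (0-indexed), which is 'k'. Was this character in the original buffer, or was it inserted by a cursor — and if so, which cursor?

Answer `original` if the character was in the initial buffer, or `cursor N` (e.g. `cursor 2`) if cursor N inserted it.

After op 1 (add_cursor(1)): buffer="erqf" (len 4), cursors c1@0 c2@1 c4@1 c3@2, authorship ....
After op 2 (delete): buffer="qf" (len 2), cursors c1@0 c2@0 c3@0 c4@0, authorship ..
After op 3 (move_left): buffer="qf" (len 2), cursors c1@0 c2@0 c3@0 c4@0, authorship ..
After op 4 (insert('k')): buffer="kkkkqf" (len 6), cursors c1@4 c2@4 c3@4 c4@4, authorship 1234..
Authorship (.=original, N=cursor N): 1 2 3 4 . .
Index 0: author = 1

Answer: cursor 1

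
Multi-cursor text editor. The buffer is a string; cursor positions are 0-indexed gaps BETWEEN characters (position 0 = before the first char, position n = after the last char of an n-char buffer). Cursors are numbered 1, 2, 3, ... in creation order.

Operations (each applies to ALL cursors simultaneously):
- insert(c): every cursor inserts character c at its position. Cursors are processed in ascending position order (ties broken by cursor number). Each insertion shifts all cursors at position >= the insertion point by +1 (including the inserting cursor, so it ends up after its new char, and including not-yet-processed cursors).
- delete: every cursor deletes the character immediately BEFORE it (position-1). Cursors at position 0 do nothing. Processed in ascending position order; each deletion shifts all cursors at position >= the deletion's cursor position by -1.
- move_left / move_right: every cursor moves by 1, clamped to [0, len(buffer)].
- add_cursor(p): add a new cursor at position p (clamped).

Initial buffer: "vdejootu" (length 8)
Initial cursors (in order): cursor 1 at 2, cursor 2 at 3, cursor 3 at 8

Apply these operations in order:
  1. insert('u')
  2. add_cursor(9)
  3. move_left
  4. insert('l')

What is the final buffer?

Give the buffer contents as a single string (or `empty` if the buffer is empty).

After op 1 (insert('u')): buffer="vdueujootuu" (len 11), cursors c1@3 c2@5 c3@11, authorship ..1.2.....3
After op 2 (add_cursor(9)): buffer="vdueujootuu" (len 11), cursors c1@3 c2@5 c4@9 c3@11, authorship ..1.2.....3
After op 3 (move_left): buffer="vdueujootuu" (len 11), cursors c1@2 c2@4 c4@8 c3@10, authorship ..1.2.....3
After op 4 (insert('l')): buffer="vdluelujooltulu" (len 15), cursors c1@3 c2@6 c4@11 c3@14, authorship ..11.22...4..33

Answer: vdluelujooltulu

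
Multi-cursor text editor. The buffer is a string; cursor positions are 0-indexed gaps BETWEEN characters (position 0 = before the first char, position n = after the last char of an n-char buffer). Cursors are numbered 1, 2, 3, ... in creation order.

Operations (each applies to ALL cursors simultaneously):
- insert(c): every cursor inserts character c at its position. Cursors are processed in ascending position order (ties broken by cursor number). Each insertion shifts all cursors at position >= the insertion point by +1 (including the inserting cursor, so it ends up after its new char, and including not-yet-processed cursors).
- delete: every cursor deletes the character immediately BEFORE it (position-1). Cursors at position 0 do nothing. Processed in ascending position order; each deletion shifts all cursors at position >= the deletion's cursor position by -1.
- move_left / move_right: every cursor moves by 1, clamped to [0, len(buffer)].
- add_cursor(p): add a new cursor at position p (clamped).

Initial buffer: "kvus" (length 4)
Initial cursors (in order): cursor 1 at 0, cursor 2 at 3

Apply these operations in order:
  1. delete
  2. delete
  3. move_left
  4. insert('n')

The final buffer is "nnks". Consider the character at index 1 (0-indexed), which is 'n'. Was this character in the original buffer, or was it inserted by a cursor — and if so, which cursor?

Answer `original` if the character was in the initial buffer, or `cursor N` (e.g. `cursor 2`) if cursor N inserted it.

Answer: cursor 2

Derivation:
After op 1 (delete): buffer="kvs" (len 3), cursors c1@0 c2@2, authorship ...
After op 2 (delete): buffer="ks" (len 2), cursors c1@0 c2@1, authorship ..
After op 3 (move_left): buffer="ks" (len 2), cursors c1@0 c2@0, authorship ..
After op 4 (insert('n')): buffer="nnks" (len 4), cursors c1@2 c2@2, authorship 12..
Authorship (.=original, N=cursor N): 1 2 . .
Index 1: author = 2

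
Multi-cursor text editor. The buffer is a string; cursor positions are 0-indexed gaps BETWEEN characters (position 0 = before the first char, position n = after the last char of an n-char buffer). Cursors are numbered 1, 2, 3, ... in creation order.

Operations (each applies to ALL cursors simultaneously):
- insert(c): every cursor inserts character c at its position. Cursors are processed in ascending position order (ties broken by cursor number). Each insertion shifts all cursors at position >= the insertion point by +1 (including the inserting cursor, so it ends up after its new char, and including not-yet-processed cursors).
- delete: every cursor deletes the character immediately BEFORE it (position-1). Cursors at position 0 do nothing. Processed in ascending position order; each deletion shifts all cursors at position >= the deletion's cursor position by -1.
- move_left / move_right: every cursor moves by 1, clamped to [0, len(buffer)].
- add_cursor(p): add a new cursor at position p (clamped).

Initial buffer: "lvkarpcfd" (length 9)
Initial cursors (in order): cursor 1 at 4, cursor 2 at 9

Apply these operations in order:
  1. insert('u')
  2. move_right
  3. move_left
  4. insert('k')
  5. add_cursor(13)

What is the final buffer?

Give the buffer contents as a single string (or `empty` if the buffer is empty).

Answer: lvkaukrpcfdku

Derivation:
After op 1 (insert('u')): buffer="lvkaurpcfdu" (len 11), cursors c1@5 c2@11, authorship ....1.....2
After op 2 (move_right): buffer="lvkaurpcfdu" (len 11), cursors c1@6 c2@11, authorship ....1.....2
After op 3 (move_left): buffer="lvkaurpcfdu" (len 11), cursors c1@5 c2@10, authorship ....1.....2
After op 4 (insert('k')): buffer="lvkaukrpcfdku" (len 13), cursors c1@6 c2@12, authorship ....11.....22
After op 5 (add_cursor(13)): buffer="lvkaukrpcfdku" (len 13), cursors c1@6 c2@12 c3@13, authorship ....11.....22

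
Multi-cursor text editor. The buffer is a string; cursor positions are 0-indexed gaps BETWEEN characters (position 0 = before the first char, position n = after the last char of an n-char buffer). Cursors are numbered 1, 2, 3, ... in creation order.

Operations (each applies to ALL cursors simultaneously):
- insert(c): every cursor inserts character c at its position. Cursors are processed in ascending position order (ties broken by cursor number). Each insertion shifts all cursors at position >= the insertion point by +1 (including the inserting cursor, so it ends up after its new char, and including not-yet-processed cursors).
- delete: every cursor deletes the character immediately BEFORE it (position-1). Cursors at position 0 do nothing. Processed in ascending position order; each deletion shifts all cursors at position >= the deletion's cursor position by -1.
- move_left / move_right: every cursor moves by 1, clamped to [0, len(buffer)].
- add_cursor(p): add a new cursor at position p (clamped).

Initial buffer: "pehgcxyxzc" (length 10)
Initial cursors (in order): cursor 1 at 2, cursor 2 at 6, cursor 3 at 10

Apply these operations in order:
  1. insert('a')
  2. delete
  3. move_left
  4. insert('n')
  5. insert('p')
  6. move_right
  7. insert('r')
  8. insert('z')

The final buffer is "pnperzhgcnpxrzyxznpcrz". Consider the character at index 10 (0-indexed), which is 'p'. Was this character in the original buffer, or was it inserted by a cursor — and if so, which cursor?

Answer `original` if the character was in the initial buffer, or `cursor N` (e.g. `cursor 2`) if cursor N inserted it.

After op 1 (insert('a')): buffer="peahgcxayxzca" (len 13), cursors c1@3 c2@8 c3@13, authorship ..1....2....3
After op 2 (delete): buffer="pehgcxyxzc" (len 10), cursors c1@2 c2@6 c3@10, authorship ..........
After op 3 (move_left): buffer="pehgcxyxzc" (len 10), cursors c1@1 c2@5 c3@9, authorship ..........
After op 4 (insert('n')): buffer="pnehgcnxyxznc" (len 13), cursors c1@2 c2@7 c3@12, authorship .1....2....3.
After op 5 (insert('p')): buffer="pnpehgcnpxyxznpc" (len 16), cursors c1@3 c2@9 c3@15, authorship .11....22....33.
After op 6 (move_right): buffer="pnpehgcnpxyxznpc" (len 16), cursors c1@4 c2@10 c3@16, authorship .11....22....33.
After op 7 (insert('r')): buffer="pnperhgcnpxryxznpcr" (len 19), cursors c1@5 c2@12 c3@19, authorship .11.1...22.2...33.3
After op 8 (insert('z')): buffer="pnperzhgcnpxrzyxznpcrz" (len 22), cursors c1@6 c2@14 c3@22, authorship .11.11...22.22...33.33
Authorship (.=original, N=cursor N): . 1 1 . 1 1 . . . 2 2 . 2 2 . . . 3 3 . 3 3
Index 10: author = 2

Answer: cursor 2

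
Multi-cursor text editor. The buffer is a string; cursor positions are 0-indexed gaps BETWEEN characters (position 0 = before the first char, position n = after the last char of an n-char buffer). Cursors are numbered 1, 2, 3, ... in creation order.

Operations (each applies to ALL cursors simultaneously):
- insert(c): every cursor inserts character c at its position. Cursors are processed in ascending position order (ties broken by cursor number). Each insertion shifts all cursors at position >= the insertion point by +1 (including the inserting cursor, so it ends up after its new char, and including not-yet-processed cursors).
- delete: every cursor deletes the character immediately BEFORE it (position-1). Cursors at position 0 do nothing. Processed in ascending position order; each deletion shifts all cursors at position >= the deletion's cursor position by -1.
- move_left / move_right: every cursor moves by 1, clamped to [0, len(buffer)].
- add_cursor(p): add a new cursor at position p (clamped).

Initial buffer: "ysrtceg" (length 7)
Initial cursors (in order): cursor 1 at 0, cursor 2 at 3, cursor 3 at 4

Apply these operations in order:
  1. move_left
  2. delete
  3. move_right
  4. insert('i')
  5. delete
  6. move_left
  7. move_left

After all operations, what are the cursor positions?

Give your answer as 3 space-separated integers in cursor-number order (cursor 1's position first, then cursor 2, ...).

Answer: 0 0 0

Derivation:
After op 1 (move_left): buffer="ysrtceg" (len 7), cursors c1@0 c2@2 c3@3, authorship .......
After op 2 (delete): buffer="ytceg" (len 5), cursors c1@0 c2@1 c3@1, authorship .....
After op 3 (move_right): buffer="ytceg" (len 5), cursors c1@1 c2@2 c3@2, authorship .....
After op 4 (insert('i')): buffer="yitiiceg" (len 8), cursors c1@2 c2@5 c3@5, authorship .1.23...
After op 5 (delete): buffer="ytceg" (len 5), cursors c1@1 c2@2 c3@2, authorship .....
After op 6 (move_left): buffer="ytceg" (len 5), cursors c1@0 c2@1 c3@1, authorship .....
After op 7 (move_left): buffer="ytceg" (len 5), cursors c1@0 c2@0 c3@0, authorship .....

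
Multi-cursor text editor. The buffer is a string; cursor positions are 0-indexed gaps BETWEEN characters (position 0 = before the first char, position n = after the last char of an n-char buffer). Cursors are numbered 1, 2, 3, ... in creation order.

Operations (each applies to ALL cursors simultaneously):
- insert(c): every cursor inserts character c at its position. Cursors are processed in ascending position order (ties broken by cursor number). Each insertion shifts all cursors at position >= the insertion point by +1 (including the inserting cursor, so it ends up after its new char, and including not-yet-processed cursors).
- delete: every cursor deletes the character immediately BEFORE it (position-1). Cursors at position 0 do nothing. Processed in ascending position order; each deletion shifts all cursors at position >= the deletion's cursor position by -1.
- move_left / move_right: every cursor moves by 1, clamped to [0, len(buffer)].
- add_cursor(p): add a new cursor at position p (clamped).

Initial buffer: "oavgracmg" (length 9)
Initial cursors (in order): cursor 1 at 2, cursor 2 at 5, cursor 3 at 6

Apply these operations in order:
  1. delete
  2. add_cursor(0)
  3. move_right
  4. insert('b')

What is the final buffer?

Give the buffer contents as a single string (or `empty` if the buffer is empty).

After op 1 (delete): buffer="ovgcmg" (len 6), cursors c1@1 c2@3 c3@3, authorship ......
After op 2 (add_cursor(0)): buffer="ovgcmg" (len 6), cursors c4@0 c1@1 c2@3 c3@3, authorship ......
After op 3 (move_right): buffer="ovgcmg" (len 6), cursors c4@1 c1@2 c2@4 c3@4, authorship ......
After op 4 (insert('b')): buffer="obvbgcbbmg" (len 10), cursors c4@2 c1@4 c2@8 c3@8, authorship .4.1..23..

Answer: obvbgcbbmg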